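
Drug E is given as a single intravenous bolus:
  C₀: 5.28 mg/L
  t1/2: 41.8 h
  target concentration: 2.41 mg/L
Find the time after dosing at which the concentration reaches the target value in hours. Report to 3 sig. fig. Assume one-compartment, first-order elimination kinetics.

k = ln2 / t½ = 0.693147 / 41.8 = 0.01658 h⁻¹
t = ln(C₀ / C) / k = ln(5.280 / 2.41) / 0.01658
  = ln(2.191) / 0.01658 = 0.7844 / 0.01658 = 47.31 h

47.3 h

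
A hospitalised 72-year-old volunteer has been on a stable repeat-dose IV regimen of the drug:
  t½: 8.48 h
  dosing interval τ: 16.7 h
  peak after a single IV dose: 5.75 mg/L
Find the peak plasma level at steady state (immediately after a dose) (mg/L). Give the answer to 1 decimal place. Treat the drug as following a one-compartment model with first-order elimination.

7.7 mg/L

k = ln2 / t½ = 0.693147 / 8.48 = 0.08174 h⁻¹
e^(−kτ) = e^(−0.08174 × 16.7) = 0.2554
Accumulation ratio R = 1 / (1 − e^(−kτ)) = 1 / (1 − 0.2554) = 1.343
Steady-state peak = C₀ × R = 5.75 × 1.343 = 7.722 mg/L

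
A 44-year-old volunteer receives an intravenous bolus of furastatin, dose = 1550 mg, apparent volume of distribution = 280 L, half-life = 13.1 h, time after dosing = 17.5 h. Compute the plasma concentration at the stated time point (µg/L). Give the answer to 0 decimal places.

2193 µg/L

C₀ = Dose / Vd = 1550 / 280 = 5.536 mg/L
k = ln2 / t½ = 0.693147 / 13.1 = 0.05291 h⁻¹
C = C₀ · e^(−k·t) = 5.536 × e^(−0.05291 × 17.5)
  = 5.536 × 0.3962 = 2.193 mg/L
Convert: 2.193 mg/L × 1000 = 2193 µg/L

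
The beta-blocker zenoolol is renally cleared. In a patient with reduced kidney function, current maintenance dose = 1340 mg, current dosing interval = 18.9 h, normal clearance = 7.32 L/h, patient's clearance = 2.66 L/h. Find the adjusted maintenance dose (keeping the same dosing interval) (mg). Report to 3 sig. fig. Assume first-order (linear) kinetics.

487 mg

To keep the same average steady-state level, dosing rate must scale with clearance.
CL ratio = 2.66 / 7.32 = 0.3634
New dose (same interval) = 1340 × 0.3634 = 487.0 mg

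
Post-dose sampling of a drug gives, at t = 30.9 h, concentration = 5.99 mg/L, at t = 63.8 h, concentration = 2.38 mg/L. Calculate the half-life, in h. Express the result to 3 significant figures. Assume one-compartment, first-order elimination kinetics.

k = ln(C₁/C₂) / (t₂ − t₁) = ln(5.99/2.38) / (63.8 − 30.9)
  = 0.9230 / 32.90 = 0.02805 h⁻¹
t½ = ln2 / k = 0.693147 / 0.02805 = 24.71 h

24.7 h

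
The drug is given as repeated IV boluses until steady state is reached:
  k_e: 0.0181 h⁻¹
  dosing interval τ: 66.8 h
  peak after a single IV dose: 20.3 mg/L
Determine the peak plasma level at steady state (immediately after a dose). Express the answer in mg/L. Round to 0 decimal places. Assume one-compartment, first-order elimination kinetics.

e^(−kτ) = e^(−0.01810 × 66.8) = 0.2985
Accumulation ratio R = 1 / (1 − e^(−kτ)) = 1 / (1 − 0.2985) = 1.426
Steady-state peak = C₀ × R = 20.3 × 1.426 = 28.95 mg/L

29 mg/L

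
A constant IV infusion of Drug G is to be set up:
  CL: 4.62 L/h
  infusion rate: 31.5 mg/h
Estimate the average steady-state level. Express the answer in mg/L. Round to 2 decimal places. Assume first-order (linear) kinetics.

6.82 mg/L

At steady state Css = R₀ / CL = 31.5 / 4.620 = 6.818 mg/L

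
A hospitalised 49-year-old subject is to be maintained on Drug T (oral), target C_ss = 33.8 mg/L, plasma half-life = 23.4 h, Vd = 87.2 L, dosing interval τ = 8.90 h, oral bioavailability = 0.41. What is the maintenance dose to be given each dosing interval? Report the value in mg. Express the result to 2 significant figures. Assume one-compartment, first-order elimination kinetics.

k = ln2 / t½ = 0.693147 / 23.4 = 0.02962 h⁻¹
CL = k × Vd = 0.02962 × 87.2 = 2.583 L/h
At steady state, F × (Dose/τ) = Css × CL.
Dose = Css × CL × τ / F = 33.8 × 2.583 × 8.90 / 0.41 = 1895 mg

1900 mg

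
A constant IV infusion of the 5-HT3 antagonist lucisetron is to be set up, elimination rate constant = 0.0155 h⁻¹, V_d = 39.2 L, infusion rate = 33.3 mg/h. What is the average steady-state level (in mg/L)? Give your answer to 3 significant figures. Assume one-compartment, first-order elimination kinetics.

CL = k × Vd = 0.01550 × 39.2 = 0.6076 L/h
At steady state Css = R₀ / CL = 33.3 / 0.6076 = 54.81 mg/L

54.8 mg/L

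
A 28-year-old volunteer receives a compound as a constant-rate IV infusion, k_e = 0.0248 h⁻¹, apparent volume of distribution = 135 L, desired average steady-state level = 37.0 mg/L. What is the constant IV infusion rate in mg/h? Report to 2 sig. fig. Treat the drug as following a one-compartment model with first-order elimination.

CL = k × Vd = 0.02480 × 135 = 3.348 L/h
At steady state, infusion rate R₀ = Css × CL = 37.0 × 3.348 = 123.9 mg/h

120 mg/h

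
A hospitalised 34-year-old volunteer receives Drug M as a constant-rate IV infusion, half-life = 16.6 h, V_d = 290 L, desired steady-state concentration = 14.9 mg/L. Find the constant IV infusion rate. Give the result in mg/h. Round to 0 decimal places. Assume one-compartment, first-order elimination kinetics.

k = ln2 / t½ = 0.693147 / 16.6 = 0.04176 h⁻¹
CL = k × Vd = 0.04176 × 290 = 12.11 L/h
At steady state, infusion rate R₀ = Css × CL = 14.9 × 12.11 = 180.4 mg/h

180 mg/h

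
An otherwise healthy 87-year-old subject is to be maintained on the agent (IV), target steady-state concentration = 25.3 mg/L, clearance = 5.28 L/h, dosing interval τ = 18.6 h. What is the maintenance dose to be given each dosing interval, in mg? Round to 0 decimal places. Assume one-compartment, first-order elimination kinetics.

2485 mg

At steady state, Dose/τ = Css × CL.
Dose = Css × CL × τ = 25.3 × 5.280 × 18.6 = 2485 mg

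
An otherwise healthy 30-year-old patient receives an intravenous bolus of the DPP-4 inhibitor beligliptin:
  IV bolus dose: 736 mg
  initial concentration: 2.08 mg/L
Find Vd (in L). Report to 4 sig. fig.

353.8 L

Vd = Dose / C₀ = 736.0 / 2.08 = 353.8 L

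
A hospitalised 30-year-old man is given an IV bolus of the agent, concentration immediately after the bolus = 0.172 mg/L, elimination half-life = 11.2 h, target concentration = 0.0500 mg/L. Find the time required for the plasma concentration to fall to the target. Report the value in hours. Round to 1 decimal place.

k = ln2 / t½ = 0.693147 / 11.2 = 0.06189 h⁻¹
t = ln(C₀ / C) / k = ln(0.1720 / 0.0500) / 0.06189
  = ln(3.440) / 0.06189 = 1.235 / 0.06189 = 19.95 h

20.0 h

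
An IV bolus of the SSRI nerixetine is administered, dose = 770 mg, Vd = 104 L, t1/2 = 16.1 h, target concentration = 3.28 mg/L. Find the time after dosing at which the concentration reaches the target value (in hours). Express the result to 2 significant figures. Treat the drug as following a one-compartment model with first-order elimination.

19 h

C₀ = Dose / Vd = 770.0 / 104 = 7.404 mg/L
k = ln2 / t½ = 0.693147 / 16.1 = 0.04305 h⁻¹
t = ln(C₀ / C) / k = ln(7.404 / 3.28) / 0.04305
  = ln(2.257) / 0.04305 = 0.8140 / 0.04305 = 18.91 h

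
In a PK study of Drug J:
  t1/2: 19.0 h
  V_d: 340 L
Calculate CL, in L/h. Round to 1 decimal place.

k = ln2 / t½ = 0.693147 / 19.0 = 0.03648 h⁻¹
CL = k × Vd = 0.03648 × 340 = 12.40 L/h

12.4 L/h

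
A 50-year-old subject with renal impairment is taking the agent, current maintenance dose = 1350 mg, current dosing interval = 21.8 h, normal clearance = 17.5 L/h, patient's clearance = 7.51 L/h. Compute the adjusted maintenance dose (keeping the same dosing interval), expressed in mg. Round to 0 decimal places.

To keep the same average steady-state level, dosing rate must scale with clearance.
CL ratio = 7.51 / 17.5 = 0.4291
New dose (same interval) = 1350 × 0.4291 = 579.3 mg

579 mg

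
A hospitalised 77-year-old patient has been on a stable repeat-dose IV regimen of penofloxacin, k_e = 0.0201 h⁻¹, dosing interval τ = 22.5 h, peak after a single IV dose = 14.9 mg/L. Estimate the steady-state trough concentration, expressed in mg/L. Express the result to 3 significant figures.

26.1 mg/L

e^(−kτ) = e^(−0.02010 × 22.5) = 0.6362
Accumulation ratio R = 1 / (1 − e^(−kτ)) = 1 / (1 − 0.6362) = 2.749
Steady-state trough = C₀ × R × e^(−kτ) = 14.9 × 2.749 × 0.6362 = 26.06 mg/L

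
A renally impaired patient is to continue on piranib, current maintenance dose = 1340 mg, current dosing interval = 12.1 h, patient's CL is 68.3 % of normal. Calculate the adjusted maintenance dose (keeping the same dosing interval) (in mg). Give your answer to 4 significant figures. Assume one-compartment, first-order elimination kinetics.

To keep the same average steady-state level, dosing rate must scale with clearance.
CL ratio = 68.3 / 100 = 0.6830
New dose (same interval) = 1340 × 0.6830 = 915.2 mg

915.2 mg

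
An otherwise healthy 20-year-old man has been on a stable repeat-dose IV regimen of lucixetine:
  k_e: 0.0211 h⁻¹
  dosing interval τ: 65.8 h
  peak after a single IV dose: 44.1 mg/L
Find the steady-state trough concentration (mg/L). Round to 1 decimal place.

e^(−kτ) = e^(−0.02110 × 65.8) = 0.2495
Accumulation ratio R = 1 / (1 − e^(−kτ)) = 1 / (1 − 0.2495) = 1.332
Steady-state trough = C₀ × R × e^(−kτ) = 44.1 × 1.332 × 0.2495 = 14.66 mg/L

14.7 mg/L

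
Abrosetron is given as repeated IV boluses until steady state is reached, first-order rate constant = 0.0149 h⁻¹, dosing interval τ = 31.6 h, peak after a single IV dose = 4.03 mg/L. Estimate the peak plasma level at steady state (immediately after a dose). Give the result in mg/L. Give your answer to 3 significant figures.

10.7 mg/L

e^(−kτ) = e^(−0.01490 × 31.6) = 0.6245
Accumulation ratio R = 1 / (1 − e^(−kτ)) = 1 / (1 − 0.6245) = 2.663
Steady-state peak = C₀ × R = 4.03 × 2.663 = 10.73 mg/L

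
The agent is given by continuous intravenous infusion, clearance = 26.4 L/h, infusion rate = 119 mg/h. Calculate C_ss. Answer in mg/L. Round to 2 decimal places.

4.51 mg/L

At steady state Css = R₀ / CL = 119 / 26.40 = 4.508 mg/L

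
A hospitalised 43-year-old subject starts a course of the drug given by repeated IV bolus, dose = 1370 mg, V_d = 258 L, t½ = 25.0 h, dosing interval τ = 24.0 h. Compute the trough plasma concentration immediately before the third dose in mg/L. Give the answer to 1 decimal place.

C₀ per dose = Dose / Vd = 1370 / 258 = 5.310 mg/L
k = ln2 / t½ = 0.693147 / 25.0 = 0.02773 h⁻¹
Fraction remaining after one interval: r = e^(−kτ) = e^(−0.02773 × 24.0) = 0.5140
Before dose 3, 2 doses have been given (aged 1τ, 2τ).
C_trough = C₀ × (r + r²) = 5.310 × (0.5140 + 0.2642) = 4.132 mg/L

4.1 mg/L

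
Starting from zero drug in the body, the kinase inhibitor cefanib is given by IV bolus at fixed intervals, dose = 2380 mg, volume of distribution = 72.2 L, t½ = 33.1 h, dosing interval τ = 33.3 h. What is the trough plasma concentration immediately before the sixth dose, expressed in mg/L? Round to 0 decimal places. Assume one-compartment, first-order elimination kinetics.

32 mg/L

C₀ per dose = Dose / Vd = 2380 / 72.2 = 32.96 mg/L
k = ln2 / t½ = 0.693147 / 33.1 = 0.02094 h⁻¹
Fraction remaining after one interval: r = e^(−kτ) = e^(−0.02094 × 33.3) = 0.4979
Before dose 6, 5 doses have been given (aged 1τ, 2τ, 3τ, 4τ, 5τ).
C_trough = C₀ × (r + r² + … + r^5) = C₀ × r(1−r^5)/(1−r)
        = 32.96 × 0.4979 × (1 − 0.03060) / (1 − 0.4979) = 31.68 mg/L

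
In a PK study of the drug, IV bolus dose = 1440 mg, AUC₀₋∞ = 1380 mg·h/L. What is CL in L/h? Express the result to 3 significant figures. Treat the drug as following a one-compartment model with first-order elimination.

CL = Dose / AUC = 1440 / 1380 = 1.043 L/h

1.04 L/h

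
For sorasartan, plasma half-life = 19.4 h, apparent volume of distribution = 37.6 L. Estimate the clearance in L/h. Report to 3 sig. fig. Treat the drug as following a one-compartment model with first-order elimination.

k = ln2 / t½ = 0.693147 / 19.4 = 0.03573 h⁻¹
CL = k × Vd = 0.03573 × 37.6 = 1.343 L/h

1.34 L/h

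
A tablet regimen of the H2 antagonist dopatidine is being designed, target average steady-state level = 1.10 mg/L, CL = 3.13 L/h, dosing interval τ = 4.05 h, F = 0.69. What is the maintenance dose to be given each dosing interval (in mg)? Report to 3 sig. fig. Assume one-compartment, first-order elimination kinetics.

At steady state, F × (Dose/τ) = Css × CL.
Dose = Css × CL × τ / F = 1.10 × 3.130 × 4.05 / 0.69 = 20.21 mg

20.2 mg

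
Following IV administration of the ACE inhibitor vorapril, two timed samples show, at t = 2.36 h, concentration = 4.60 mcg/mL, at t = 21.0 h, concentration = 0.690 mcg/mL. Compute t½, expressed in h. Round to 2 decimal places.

k = ln(C₁/C₂) / (t₂ − t₁) = ln(4.60/0.690) / (21.0 − 2.36)
  = 1.897 / 18.64 = 0.1018 h⁻¹
t½ = ln2 / k = 0.693147 / 0.1018 = 6.809 h

6.81 h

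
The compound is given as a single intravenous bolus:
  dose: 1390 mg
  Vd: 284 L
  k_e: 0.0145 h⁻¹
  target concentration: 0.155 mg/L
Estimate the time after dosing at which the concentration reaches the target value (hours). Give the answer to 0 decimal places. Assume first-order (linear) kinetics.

C₀ = Dose / Vd = 1390 / 284 = 4.894 mg/L
t = ln(C₀ / C) / k = ln(4.894 / 0.155) / 0.01450
  = ln(31.57) / 0.01450 = 3.452 / 0.01450 = 238.1 h

238 h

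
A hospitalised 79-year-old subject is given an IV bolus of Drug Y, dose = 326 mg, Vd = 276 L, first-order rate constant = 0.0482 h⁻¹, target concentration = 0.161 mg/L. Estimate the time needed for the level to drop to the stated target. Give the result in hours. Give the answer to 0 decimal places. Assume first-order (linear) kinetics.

41 h

C₀ = Dose / Vd = 326.0 / 276 = 1.181 mg/L
t = ln(C₀ / C) / k = ln(1.181 / 0.161) / 0.04820
  = ln(7.335) / 0.04820 = 1.993 / 0.04820 = 41.35 h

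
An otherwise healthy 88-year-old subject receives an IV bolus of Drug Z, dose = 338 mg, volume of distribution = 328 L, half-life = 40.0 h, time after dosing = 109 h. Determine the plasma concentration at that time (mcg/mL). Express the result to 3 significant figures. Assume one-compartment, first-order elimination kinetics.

C₀ = Dose / Vd = 338.0 / 328 = 1.030 mg/L
k = ln2 / t½ = 0.693147 / 40.0 = 0.01733 h⁻¹
C = C₀ · e^(−k·t) = 1.030 × e^(−0.01733 × 109)
  = 1.030 × 0.1512 = 0.1557 mg/L
(0.1557 mg/L = 0.1557 mcg/mL)

0.156 mcg/mL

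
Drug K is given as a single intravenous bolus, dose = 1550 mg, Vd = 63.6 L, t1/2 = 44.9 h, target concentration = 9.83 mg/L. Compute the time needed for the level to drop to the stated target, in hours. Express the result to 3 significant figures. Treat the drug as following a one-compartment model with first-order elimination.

C₀ = Dose / Vd = 1550 / 63.6 = 24.37 mg/L
k = ln2 / t½ = 0.693147 / 44.9 = 0.01544 h⁻¹
t = ln(C₀ / C) / k = ln(24.37 / 9.83) / 0.01544
  = ln(2.479) / 0.01544 = 0.9079 / 0.01544 = 58.80 h

58.8 h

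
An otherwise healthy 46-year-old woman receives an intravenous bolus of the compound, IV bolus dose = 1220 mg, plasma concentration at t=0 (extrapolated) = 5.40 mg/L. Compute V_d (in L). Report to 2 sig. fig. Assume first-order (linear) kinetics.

Vd = Dose / C₀ = 1220 / 5.40 = 225.9 L

230 L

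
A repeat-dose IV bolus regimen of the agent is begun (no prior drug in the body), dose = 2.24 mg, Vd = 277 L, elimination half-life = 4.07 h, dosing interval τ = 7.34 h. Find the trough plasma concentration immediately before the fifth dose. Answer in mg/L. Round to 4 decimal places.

0.0032 mg/L

C₀ per dose = Dose / Vd = 2.24 / 277 = 0.008087 mg/L
k = ln2 / t½ = 0.693147 / 4.07 = 0.1703 h⁻¹
Fraction remaining after one interval: r = e^(−kτ) = e^(−0.1703 × 7.34) = 0.2865
Before dose 5, 4 doses have been given (aged 1τ, 2τ, 3τ, 4τ).
C_trough = C₀ × (r + r² + … + r^4) = C₀ × r(1−r^4)/(1−r)
        = 0.008087 × 0.2865 × (1 − 0.006737) / (1 − 0.2865) = 0.003225 mg/L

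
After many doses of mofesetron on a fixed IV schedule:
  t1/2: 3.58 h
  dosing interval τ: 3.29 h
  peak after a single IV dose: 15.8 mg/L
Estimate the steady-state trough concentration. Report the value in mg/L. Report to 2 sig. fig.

k = ln2 / t½ = 0.693147 / 3.58 = 0.1936 h⁻¹
e^(−kτ) = e^(−0.1936 × 3.29) = 0.5289
Accumulation ratio R = 1 / (1 − e^(−kτ)) = 1 / (1 − 0.5289) = 2.123
Steady-state trough = C₀ × R × e^(−kτ) = 15.8 × 2.123 × 0.5289 = 17.74 mg/L

18 mg/L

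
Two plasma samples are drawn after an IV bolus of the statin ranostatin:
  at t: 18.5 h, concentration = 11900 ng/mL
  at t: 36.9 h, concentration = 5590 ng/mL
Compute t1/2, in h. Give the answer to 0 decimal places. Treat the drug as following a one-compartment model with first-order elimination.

k = ln(C₁/C₂) / (t₂ − t₁) = ln(11900/5590) / (36.9 − 18.5)
  = 0.7556 / 18.40 = 0.04107 h⁻¹
t½ = ln2 / k = 0.693147 / 0.04107 = 16.88 h

17 h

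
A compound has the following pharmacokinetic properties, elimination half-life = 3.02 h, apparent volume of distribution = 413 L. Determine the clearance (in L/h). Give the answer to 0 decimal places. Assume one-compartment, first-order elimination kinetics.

k = ln2 / t½ = 0.693147 / 3.02 = 0.2295 h⁻¹
CL = k × Vd = 0.2295 × 413 = 94.78 L/h

95 L/h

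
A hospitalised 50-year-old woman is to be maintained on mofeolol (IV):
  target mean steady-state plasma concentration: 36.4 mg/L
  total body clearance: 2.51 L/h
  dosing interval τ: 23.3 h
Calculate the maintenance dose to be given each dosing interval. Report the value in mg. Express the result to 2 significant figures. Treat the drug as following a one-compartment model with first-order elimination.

2100 mg

At steady state, Dose/τ = Css × CL.
Dose = Css × CL × τ = 36.4 × 2.510 × 23.3 = 2129 mg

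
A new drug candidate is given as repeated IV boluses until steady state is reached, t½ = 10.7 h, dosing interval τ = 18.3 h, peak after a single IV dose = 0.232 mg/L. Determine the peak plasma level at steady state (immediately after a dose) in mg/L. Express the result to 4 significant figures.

0.3341 mg/L

k = ln2 / t½ = 0.693147 / 10.7 = 0.06478 h⁻¹
e^(−kτ) = e^(−0.06478 × 18.3) = 0.3056
Accumulation ratio R = 1 / (1 − e^(−kτ)) = 1 / (1 − 0.3056) = 1.440
Steady-state peak = C₀ × R = 0.232 × 1.440 = 0.3341 mg/L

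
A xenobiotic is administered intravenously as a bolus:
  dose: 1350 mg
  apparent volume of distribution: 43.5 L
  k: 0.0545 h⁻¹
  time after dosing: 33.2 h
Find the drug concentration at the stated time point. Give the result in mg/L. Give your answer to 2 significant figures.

C₀ = Dose / Vd = 1350 / 43.5 = 31.03 mg/L
C = C₀ · e^(−k·t) = 31.03 × e^(−0.05450 × 33.2)
  = 31.03 × 0.1638 = 5.083 mg/L

5.1 mg/L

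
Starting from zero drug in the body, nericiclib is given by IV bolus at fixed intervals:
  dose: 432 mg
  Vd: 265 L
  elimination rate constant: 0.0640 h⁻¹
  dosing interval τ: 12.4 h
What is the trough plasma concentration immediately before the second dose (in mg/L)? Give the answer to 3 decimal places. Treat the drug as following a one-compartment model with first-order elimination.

C₀ per dose = Dose / Vd = 432 / 265 = 1.630 mg/L
Fraction remaining after one interval: r = e^(−kτ) = e^(−0.06400 × 12.4) = 0.4522
Before dose 2, 1 dose has been given (aged 1τ).
C_trough = C₀ × r = 1.630 × 0.4522 = 0.7371 mg/L

0.737 mg/L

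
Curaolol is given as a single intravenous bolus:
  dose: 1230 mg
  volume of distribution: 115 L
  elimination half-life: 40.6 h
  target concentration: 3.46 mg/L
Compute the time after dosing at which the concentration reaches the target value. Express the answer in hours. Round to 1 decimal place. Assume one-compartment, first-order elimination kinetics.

C₀ = Dose / Vd = 1230 / 115 = 10.70 mg/L
k = ln2 / t½ = 0.693147 / 40.6 = 0.01707 h⁻¹
t = ln(C₀ / C) / k = ln(10.70 / 3.46) / 0.01707
  = ln(3.092) / 0.01707 = 1.129 / 0.01707 = 66.14 h

66.1 h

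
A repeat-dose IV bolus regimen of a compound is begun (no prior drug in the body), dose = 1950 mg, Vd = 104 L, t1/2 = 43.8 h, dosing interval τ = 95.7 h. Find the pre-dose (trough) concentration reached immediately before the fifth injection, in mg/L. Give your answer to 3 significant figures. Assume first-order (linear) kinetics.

C₀ per dose = Dose / Vd = 1950 / 104 = 18.75 mg/L
k = ln2 / t½ = 0.693147 / 43.8 = 0.01583 h⁻¹
Fraction remaining after one interval: r = e^(−kτ) = e^(−0.01583 × 95.7) = 0.2198
Before dose 5, 4 doses have been given (aged 1τ, 2τ, 3τ, 4τ).
C_trough = C₀ × (r + r² + … + r^4) = C₀ × r(1−r^4)/(1−r)
        = 18.75 × 0.2198 × (1 − 0.002334) / (1 − 0.2198) = 5.270 mg/L

5.27 mg/L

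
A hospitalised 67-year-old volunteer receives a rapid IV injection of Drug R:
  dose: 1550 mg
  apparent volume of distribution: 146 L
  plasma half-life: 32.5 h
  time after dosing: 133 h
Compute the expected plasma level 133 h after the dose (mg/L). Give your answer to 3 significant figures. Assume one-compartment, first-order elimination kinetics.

0.622 mg/L

C₀ = Dose / Vd = 1550 / 146 = 10.62 mg/L
k = ln2 / t½ = 0.693147 / 32.5 = 0.02133 h⁻¹
C = C₀ · e^(−k·t) = 10.62 × e^(−0.02133 × 133)
  = 10.62 × 0.05861 = 0.6224 mg/L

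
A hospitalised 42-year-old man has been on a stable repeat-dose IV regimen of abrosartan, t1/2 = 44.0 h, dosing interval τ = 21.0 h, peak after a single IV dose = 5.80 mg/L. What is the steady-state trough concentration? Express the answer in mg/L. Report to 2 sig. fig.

15 mg/L

k = ln2 / t½ = 0.693147 / 44.0 = 0.01575 h⁻¹
e^(−kτ) = e^(−0.01575 × 21.0) = 0.7184
Accumulation ratio R = 1 / (1 − e^(−kτ)) = 1 / (1 − 0.7184) = 3.551
Steady-state trough = C₀ × R × e^(−kτ) = 5.80 × 3.551 × 0.7184 = 14.80 mg/L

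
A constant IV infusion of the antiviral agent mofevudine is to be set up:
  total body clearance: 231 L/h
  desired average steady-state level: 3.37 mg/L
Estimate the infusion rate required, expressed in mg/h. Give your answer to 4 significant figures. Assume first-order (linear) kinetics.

At steady state, infusion rate R₀ = Css × CL = 3.37 × 231.0 = 778.5 mg/h

778.5 mg/h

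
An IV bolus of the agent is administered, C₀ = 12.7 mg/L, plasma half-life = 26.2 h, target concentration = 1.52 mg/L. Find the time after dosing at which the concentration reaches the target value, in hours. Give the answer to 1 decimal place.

80.2 h

k = ln2 / t½ = 0.693147 / 26.2 = 0.02646 h⁻¹
t = ln(C₀ / C) / k = ln(12.70 / 1.52) / 0.02646
  = ln(8.355) / 0.02646 = 2.123 / 0.02646 = 80.23 h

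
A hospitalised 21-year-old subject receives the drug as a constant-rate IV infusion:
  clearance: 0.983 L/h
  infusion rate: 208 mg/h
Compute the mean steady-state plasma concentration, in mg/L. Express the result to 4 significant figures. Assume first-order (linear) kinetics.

At steady state Css = R₀ / CL = 208 / 0.9830 = 211.6 mg/L

211.6 mg/L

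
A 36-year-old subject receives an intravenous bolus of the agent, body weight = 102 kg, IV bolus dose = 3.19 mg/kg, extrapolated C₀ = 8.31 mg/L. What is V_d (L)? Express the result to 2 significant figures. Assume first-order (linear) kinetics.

Dose = 3.19 × 102 = 325.4 mg
Vd = Dose / C₀ = 325.4 / 8.31 = 39.16 L

39 L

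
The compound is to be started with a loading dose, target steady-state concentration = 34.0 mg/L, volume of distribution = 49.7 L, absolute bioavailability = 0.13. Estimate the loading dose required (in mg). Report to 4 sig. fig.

LD = Css × Vd / F = 34.0 × 49.7 / 0.13 = 13000 mg

13000 mg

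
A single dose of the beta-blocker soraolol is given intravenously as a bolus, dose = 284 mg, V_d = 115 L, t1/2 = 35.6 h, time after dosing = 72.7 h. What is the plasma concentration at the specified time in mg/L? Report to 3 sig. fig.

0.600 mg/L

C₀ = Dose / Vd = 284.0 / 115 = 2.470 mg/L
k = ln2 / t½ = 0.693147 / 35.6 = 0.01947 h⁻¹
C = C₀ · e^(−k·t) = 2.470 × e^(−0.01947 × 72.7)
  = 2.470 × 0.2428 = 0.5997 mg/L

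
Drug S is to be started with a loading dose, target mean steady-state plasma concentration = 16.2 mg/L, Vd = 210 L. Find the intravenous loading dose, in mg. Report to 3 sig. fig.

LD = Css × Vd = 16.2 × 210 = 3402 mg

3400 mg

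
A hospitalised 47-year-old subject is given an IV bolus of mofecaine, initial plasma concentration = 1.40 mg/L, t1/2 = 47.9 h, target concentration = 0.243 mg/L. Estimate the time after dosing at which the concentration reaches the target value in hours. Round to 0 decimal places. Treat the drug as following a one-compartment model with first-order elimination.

k = ln2 / t½ = 0.693147 / 47.9 = 0.01447 h⁻¹
t = ln(C₀ / C) / k = ln(1.400 / 0.243) / 0.01447
  = ln(5.761) / 0.01447 = 1.751 / 0.01447 = 121.0 h

121 h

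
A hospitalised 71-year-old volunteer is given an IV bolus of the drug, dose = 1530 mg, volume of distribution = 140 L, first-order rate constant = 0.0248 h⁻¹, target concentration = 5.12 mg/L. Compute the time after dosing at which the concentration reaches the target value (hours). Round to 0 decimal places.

31 h

C₀ = Dose / Vd = 1530 / 140 = 10.93 mg/L
t = ln(C₀ / C) / k = ln(10.93 / 5.12) / 0.02480
  = ln(2.135) / 0.02480 = 0.7585 / 0.02480 = 30.58 h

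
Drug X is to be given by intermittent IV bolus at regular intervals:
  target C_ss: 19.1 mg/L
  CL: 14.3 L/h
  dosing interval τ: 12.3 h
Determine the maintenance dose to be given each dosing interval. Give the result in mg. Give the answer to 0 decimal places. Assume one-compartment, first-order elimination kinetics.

3359 mg

At steady state, Dose/τ = Css × CL.
Dose = Css × CL × τ = 19.1 × 14.30 × 12.3 = 3359 mg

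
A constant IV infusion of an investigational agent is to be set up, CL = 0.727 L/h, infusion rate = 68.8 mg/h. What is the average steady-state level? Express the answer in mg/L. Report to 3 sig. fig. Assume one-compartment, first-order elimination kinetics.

94.6 mg/L

At steady state Css = R₀ / CL = 68.8 / 0.7270 = 94.64 mg/L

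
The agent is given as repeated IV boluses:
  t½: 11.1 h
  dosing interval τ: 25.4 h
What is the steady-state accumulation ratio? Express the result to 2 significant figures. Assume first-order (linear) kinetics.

k = ln2 / t½ = 0.693147 / 11.1 = 0.06245 h⁻¹
e^(−kτ) = e^(−0.06245 × 25.4) = 0.2047
Accumulation ratio R = 1 / (1 − e^(−kτ)) = 1 / (1 − 0.2047) = 1.257

1.3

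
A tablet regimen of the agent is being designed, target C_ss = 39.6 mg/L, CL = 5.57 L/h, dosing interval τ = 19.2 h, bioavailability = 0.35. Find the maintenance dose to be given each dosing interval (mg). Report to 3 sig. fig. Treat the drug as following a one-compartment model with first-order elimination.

12100 mg

At steady state, F × (Dose/τ) = Css × CL.
Dose = Css × CL × τ / F = 39.6 × 5.570 × 19.2 / 0.35 = 12100 mg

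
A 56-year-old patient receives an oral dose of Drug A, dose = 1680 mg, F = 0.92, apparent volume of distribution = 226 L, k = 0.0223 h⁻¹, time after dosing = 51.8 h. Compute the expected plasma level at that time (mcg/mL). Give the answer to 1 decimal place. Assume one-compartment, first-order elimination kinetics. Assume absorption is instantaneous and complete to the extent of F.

2.2 mcg/mL

Amount reaching circulation = F × Dose = 0.92 × 1680 = 1546 mg
C₀ = F·Dose / Vd = 1546 / 226 = 6.841 mg/L
C = C₀ · e^(−k·t) = 6.841 × e^(−0.02230 × 51.8)
  = 6.841 × 0.3150 = 2.155 mg/L
(2.155 mg/L = 2.155 mcg/mL)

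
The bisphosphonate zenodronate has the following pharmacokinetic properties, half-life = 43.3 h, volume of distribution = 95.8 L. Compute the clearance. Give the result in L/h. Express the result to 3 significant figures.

k = ln2 / t½ = 0.693147 / 43.3 = 0.01601 h⁻¹
CL = k × Vd = 0.01601 × 95.8 = 1.534 L/h

1.53 L/h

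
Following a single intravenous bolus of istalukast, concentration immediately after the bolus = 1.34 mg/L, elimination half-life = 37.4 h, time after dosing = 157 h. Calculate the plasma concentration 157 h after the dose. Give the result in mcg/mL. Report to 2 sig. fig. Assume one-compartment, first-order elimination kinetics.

0.073 mcg/mL

k = ln2 / t½ = 0.693147 / 37.4 = 0.01853 h⁻¹
C = C₀ · e^(−k·t) = 1.340 × e^(−0.01853 × 157)
  = 1.340 × 0.05452 = 0.07306 mg/L
(0.07306 mg/L = 0.07306 mcg/mL)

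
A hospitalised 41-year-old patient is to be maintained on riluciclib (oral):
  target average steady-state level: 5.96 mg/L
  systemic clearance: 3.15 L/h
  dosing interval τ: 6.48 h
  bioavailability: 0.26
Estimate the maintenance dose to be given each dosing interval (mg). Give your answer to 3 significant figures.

468 mg

At steady state, F × (Dose/τ) = Css × CL.
Dose = Css × CL × τ / F = 5.96 × 3.150 × 6.48 / 0.26 = 467.9 mg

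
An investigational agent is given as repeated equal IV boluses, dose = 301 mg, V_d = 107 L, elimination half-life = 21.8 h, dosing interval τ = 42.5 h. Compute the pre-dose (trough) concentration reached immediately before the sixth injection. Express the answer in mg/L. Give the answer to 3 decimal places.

0.982 mg/L

C₀ per dose = Dose / Vd = 301 / 107 = 2.813 mg/L
k = ln2 / t½ = 0.693147 / 21.8 = 0.03180 h⁻¹
Fraction remaining after one interval: r = e^(−kτ) = e^(−0.03180 × 42.5) = 0.2589
Before dose 6, 5 doses have been given (aged 1τ, 2τ, 3τ, 4τ, 5τ).
C_trough = C₀ × (r + r² + … + r^5) = C₀ × r(1−r^5)/(1−r)
        = 2.813 × 0.2589 × (1 − 0.001163) / (1 − 0.2589) = 0.9816 mg/L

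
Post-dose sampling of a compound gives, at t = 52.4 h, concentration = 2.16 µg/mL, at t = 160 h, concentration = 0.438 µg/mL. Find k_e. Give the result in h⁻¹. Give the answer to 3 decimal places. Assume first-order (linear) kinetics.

0.015 h⁻¹

k = ln(C₁/C₂) / (t₂ − t₁) = ln(2.16/0.438) / (160 − 52.4)
  = 1.596 / 107.6 = 0.01483 h⁻¹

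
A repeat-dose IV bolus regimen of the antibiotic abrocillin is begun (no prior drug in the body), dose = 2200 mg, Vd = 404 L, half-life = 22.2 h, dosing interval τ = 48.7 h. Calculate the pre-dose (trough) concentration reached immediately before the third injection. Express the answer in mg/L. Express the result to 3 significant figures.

1.45 mg/L

C₀ per dose = Dose / Vd = 2200 / 404 = 5.446 mg/L
k = ln2 / t½ = 0.693147 / 22.2 = 0.03122 h⁻¹
Fraction remaining after one interval: r = e^(−kτ) = e^(−0.03122 × 48.7) = 0.2186
Before dose 3, 2 doses have been given (aged 1τ, 2τ).
C_trough = C₀ × (r + r²) = 5.446 × (0.2186 + 0.04779) = 1.451 mg/L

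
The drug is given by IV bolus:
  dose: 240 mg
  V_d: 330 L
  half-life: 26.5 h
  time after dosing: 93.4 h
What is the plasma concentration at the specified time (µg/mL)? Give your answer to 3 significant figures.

0.0632 µg/mL

C₀ = Dose / Vd = 240.0 / 330 = 0.7273 mg/L
k = ln2 / t½ = 0.693147 / 26.5 = 0.02616 h⁻¹
C = C₀ · e^(−k·t) = 0.7273 × e^(−0.02616 × 93.4)
  = 0.7273 × 0.08687 = 0.06318 mg/L
(0.06318 mg/L = 0.06318 µg/mL)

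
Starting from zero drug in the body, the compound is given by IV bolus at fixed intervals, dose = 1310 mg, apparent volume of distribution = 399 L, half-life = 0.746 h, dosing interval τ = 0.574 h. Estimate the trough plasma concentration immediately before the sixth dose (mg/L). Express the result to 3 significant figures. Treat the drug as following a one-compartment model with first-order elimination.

4.34 mg/L

C₀ per dose = Dose / Vd = 1310 / 399 = 3.283 mg/L
k = ln2 / t½ = 0.693147 / 0.746 = 0.9292 h⁻¹
Fraction remaining after one interval: r = e^(−kτ) = e^(−0.9292 × 0.574) = 0.5866
Before dose 6, 5 doses have been given (aged 1τ, 2τ, 3τ, 4τ, 5τ).
C_trough = C₀ × (r + r² + … + r^5) = C₀ × r(1−r^5)/(1−r)
        = 3.283 × 0.5866 × (1 − 0.06946) / (1 − 0.5866) = 4.335 mg/L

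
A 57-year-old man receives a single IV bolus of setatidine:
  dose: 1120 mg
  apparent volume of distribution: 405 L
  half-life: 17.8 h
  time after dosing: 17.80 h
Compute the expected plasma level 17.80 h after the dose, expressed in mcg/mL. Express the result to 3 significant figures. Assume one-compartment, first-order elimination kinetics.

1.38 mcg/mL

C₀ = Dose / Vd = 1120 / 405 = 2.765 mg/L
k = ln2 / t½ = 0.693147 / 17.8 = 0.03894 h⁻¹
t / t½ = 17.80 / 17.8 = 1 half-lives
C = C₀ × (1/2)^1 = 2.765 × 0.5000 = 1.383 mg/L
(1.383 mg/L = 1.383 mcg/mL)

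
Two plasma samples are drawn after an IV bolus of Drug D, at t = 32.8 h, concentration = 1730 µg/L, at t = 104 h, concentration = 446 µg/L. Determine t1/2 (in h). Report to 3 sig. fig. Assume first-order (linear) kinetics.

k = ln(C₁/C₂) / (t₂ − t₁) = ln(1730/446) / (104 − 32.8)
  = 1.356 / 71.20 = 0.01904 h⁻¹
t½ = ln2 / k = 0.693147 / 0.01904 = 36.40 h

36.4 h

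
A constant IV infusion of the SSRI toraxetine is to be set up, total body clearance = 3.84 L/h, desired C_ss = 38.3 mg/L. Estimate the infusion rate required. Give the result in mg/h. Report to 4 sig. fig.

147.1 mg/h

At steady state, infusion rate R₀ = Css × CL = 38.3 × 3.840 = 147.1 mg/h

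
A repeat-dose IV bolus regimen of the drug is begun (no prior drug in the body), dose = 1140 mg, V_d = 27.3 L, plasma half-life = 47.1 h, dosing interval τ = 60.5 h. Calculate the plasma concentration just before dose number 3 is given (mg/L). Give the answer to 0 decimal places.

24 mg/L

C₀ per dose = Dose / Vd = 1140 / 27.3 = 41.76 mg/L
k = ln2 / t½ = 0.693147 / 47.1 = 0.01472 h⁻¹
Fraction remaining after one interval: r = e^(−kτ) = e^(−0.01472 × 60.5) = 0.4104
Before dose 3, 2 doses have been given (aged 1τ, 2τ).
C_trough = C₀ × (r + r²) = 41.76 × (0.4104 + 0.1684) = 24.17 mg/L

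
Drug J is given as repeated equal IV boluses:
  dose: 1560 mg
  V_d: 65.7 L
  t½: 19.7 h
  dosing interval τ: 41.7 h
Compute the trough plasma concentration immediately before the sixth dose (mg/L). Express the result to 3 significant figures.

7.11 mg/L

C₀ per dose = Dose / Vd = 1560 / 65.7 = 23.74 mg/L
k = ln2 / t½ = 0.693147 / 19.7 = 0.03519 h⁻¹
Fraction remaining after one interval: r = e^(−kτ) = e^(−0.03519 × 41.7) = 0.2305
Before dose 6, 5 doses have been given (aged 1τ, 2τ, 3τ, 4τ, 5τ).
C_trough = C₀ × (r + r² + … + r^5) = C₀ × r(1−r^5)/(1−r)
        = 23.74 × 0.2305 × (1 − 0.0006507) / (1 − 0.2305) = 7.107 mg/L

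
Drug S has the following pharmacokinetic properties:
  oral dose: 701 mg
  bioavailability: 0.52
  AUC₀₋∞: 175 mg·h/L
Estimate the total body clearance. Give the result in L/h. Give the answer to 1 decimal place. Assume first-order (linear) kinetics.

2.1 L/h

CL = F·Dose / AUC = 0.52 × 701 / 175 = 2.083 L/h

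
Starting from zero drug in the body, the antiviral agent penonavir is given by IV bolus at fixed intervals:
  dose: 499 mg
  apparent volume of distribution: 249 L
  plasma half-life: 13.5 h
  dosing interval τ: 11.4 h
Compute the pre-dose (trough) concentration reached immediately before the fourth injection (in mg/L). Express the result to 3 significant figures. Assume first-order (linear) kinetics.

2.08 mg/L

C₀ per dose = Dose / Vd = 499 / 249 = 2.004 mg/L
k = ln2 / t½ = 0.693147 / 13.5 = 0.05134 h⁻¹
Fraction remaining after one interval: r = e^(−kτ) = e^(−0.05134 × 11.4) = 0.5570
Before dose 4, 3 doses have been given (aged 1τ, 2τ, 3τ).
C_trough = C₀ × (r + r² + … + r^3) = C₀ × r(1−r^3)/(1−r)
        = 2.004 × 0.5570 × (1 − 0.1728) / (1 − 0.5570) = 2.084 mg/L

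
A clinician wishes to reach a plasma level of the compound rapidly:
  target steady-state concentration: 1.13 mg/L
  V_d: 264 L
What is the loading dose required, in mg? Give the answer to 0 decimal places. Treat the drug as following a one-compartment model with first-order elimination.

LD = Css × Vd = 1.13 × 264 = 298.3 mg

298 mg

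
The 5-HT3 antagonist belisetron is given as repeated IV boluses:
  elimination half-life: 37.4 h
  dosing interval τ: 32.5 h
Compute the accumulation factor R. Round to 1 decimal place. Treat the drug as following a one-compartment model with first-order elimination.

k = ln2 / t½ = 0.693147 / 37.4 = 0.01853 h⁻¹
e^(−kτ) = e^(−0.01853 × 32.5) = 0.5476
Accumulation ratio R = 1 / (1 − e^(−kτ)) = 1 / (1 − 0.5476) = 2.210

2.2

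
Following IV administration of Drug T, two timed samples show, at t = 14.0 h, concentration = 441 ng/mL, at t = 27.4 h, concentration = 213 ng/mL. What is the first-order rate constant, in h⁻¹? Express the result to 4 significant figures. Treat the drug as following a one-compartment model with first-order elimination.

k = ln(C₁/C₂) / (t₂ − t₁) = ln(441/213) / (27.4 − 14.0)
  = 0.7278 / 13.40 = 0.05431 h⁻¹

0.05431 h⁻¹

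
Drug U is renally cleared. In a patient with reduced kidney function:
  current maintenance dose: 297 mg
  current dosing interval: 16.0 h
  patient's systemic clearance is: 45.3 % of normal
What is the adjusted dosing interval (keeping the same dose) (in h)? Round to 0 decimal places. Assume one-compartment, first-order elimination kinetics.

To keep the same average steady-state level, dosing rate must scale with clearance.
CL ratio = 45.3 / 100 = 0.4530
New interval (same dose) = 16.0 / 0.4530 = 35.32 h

35 h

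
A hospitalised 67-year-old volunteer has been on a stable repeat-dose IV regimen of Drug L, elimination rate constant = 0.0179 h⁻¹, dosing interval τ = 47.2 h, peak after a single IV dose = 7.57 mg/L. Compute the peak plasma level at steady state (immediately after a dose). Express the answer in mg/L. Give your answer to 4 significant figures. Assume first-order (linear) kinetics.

e^(−kτ) = e^(−0.01790 × 47.2) = 0.4296
Accumulation ratio R = 1 / (1 − e^(−kτ)) = 1 / (1 − 0.4296) = 1.753
Steady-state peak = C₀ × R = 7.57 × 1.753 = 13.27 mg/L

13.27 mg/L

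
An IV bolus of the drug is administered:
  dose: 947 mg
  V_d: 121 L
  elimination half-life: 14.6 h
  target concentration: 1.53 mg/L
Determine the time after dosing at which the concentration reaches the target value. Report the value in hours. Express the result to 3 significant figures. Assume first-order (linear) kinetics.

34.4 h

C₀ = Dose / Vd = 947.0 / 121 = 7.826 mg/L
k = ln2 / t½ = 0.693147 / 14.6 = 0.04748 h⁻¹
t = ln(C₀ / C) / k = ln(7.826 / 1.53) / 0.04748
  = ln(5.115) / 0.04748 = 1.632 / 0.04748 = 34.37 h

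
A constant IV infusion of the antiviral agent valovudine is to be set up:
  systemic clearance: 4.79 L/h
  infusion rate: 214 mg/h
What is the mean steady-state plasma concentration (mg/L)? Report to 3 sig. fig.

44.7 mg/L

At steady state Css = R₀ / CL = 214 / 4.790 = 44.68 mg/L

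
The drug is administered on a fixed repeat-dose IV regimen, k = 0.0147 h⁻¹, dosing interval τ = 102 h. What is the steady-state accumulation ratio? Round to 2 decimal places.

e^(−kτ) = e^(−0.01470 × 102) = 0.2233
Accumulation ratio R = 1 / (1 − e^(−kτ)) = 1 / (1 − 0.2233) = 1.287

1.29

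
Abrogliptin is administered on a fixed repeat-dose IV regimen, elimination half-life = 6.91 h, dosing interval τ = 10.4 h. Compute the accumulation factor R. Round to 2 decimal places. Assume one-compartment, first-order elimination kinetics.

1.54

k = ln2 / t½ = 0.693147 / 6.91 = 0.1003 h⁻¹
e^(−kτ) = e^(−0.1003 × 10.4) = 0.3524
Accumulation ratio R = 1 / (1 − e^(−kτ)) = 1 / (1 − 0.3524) = 1.544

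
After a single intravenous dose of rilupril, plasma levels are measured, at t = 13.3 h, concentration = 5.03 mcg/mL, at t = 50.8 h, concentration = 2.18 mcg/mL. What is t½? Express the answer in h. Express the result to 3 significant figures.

k = ln(C₁/C₂) / (t₂ − t₁) = ln(5.03/2.18) / (50.8 − 13.3)
  = 0.8361 / 37.50 = 0.02230 h⁻¹
t½ = ln2 / k = 0.693147 / 0.02230 = 31.08 h

31.1 h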